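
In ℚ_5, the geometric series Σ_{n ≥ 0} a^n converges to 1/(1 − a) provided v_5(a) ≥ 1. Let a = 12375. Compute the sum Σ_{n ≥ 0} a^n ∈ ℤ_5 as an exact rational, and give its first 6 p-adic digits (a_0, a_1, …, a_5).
Σ a^n = 1/(1 − a) = -1/12374;  first 6 digits = (1, 0, 0, 4, 4, 3)

v_5(a) = 3 ≥ 1, so the series converges in ℤ_5 to 1/(1 − a) = 1/(1 − 12375) = -1/12374. Expand this rational in ℤ_5: compute digits iteratively via d_i = x_i mod 5, x_{i+1} = (x_i − d_i)/5. The first 6 digits are (1, 0, 0, 4, 4, 3).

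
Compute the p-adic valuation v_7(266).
v_7(266) = 1

v_7(n) is the largest exponent k such that 7^k divides n. Factor out: 266 = 7^1 · 38. (Sign doesn't affect v_p.) So v_7(266) = 1.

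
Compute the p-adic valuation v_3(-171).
v_3(-171) = 2

v_3(n) is the largest exponent k such that 3^k divides n. Factor out: -171 = -3^2 · 19. (Sign doesn't affect v_p.) So v_3(-171) = 2.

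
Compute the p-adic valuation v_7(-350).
v_7(-350) = 1

v_7(n) is the largest exponent k such that 7^k divides n. Factor out: -350 = -7^1 · 50. (Sign doesn't affect v_p.) So v_7(-350) = 1.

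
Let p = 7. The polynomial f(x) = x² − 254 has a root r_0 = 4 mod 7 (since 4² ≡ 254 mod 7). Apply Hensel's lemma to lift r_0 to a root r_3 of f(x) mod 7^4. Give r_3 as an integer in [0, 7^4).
r_3 = 1957 (mod 2401)

Hensel's recurrence: r_{i+1} = r_i − f(r_i)·(f′(r_i))^{-1} mod 7^{i+2}, with f′(x) = 2x. Iterate:
  r_0 = 4 (mod 7)
  r_1 = 46 (mod 49)
  r_2 = 242 (mod 343)
  r_3 = 1957 (mod 2401)
Final: r_3 = 1957, and one checks f(r_3) ≡ 0 mod 7^4.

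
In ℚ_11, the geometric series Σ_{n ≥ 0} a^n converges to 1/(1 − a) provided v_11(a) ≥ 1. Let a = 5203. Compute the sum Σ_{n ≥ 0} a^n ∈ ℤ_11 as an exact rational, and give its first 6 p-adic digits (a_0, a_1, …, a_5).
Σ a^n = 1/(1 − a) = -1/5202;  first 6 digits = (1, 0, 10, 3, 1, 3)

v_11(a) = 2 ≥ 1, so the series converges in ℤ_11 to 1/(1 − a) = 1/(1 − 5203) = -1/5202. Expand this rational in ℤ_11: compute digits iteratively via d_i = x_i mod 11, x_{i+1} = (x_i − d_i)/11. The first 6 digits are (1, 0, 10, 3, 1, 3).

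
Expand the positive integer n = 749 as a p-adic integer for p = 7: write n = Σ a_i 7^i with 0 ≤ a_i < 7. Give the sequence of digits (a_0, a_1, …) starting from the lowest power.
(a_0, a_1, …) = (0, 2, 1, 2)

Repeated division by 7 gives the digits low-to-high: 749 = 2·7^1 + 1·7^2 + 2·7^3. Digit sequence: (0, 2, 1, 2).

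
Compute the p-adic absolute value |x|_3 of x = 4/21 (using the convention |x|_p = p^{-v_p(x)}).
|4/21|_3 = 3

Step 1 — compute v_3(x) by factoring powers of 3 out of the numerator and denominator: v_3(4/21) = -1. Step 2 — apply |x|_p = p^{-v_p(x)} = 3^{1} = 3.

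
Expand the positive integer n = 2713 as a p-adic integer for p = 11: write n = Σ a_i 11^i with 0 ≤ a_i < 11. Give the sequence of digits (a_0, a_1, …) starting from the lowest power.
(a_0, a_1, …) = (7, 4, 0, 2)

Repeated division by 11 gives the digits low-to-high: 2713 = 7 + 4·11^1 + 2·11^3. Digit sequence: (7, 4, 0, 2).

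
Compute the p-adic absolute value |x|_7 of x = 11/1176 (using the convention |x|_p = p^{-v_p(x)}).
|11/1176|_7 = 49

Step 1 — compute v_7(x) by factoring powers of 7 out of the numerator and denominator: v_7(11/1176) = -2. Step 2 — apply |x|_p = p^{-v_p(x)} = 7^{2} = 49.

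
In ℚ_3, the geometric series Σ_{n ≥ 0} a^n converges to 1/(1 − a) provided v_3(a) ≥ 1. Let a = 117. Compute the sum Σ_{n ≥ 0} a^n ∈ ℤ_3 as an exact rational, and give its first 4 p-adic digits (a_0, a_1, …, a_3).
Σ a^n = 1/(1 − a) = -1/116;  first 4 digits = (1, 0, 1, 1)

v_3(a) = 2 ≥ 1, so the series converges in ℤ_3 to 1/(1 − a) = 1/(1 − 117) = -1/116. Expand this rational in ℤ_3: compute digits iteratively via d_i = x_i mod 3, x_{i+1} = (x_i − d_i)/3. The first 4 digits are (1, 0, 1, 1).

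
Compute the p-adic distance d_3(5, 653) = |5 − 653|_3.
d_3(5, 653) = 1/81

Step 1 — x − y = 5 − 653 = -648. Step 2 — v_3(-648) = 4 (factor: -648 = −(3^4 · 8); the sign does not affect v_p). Step 3 — |x − y|_3 = 3^{-4} = 1/81.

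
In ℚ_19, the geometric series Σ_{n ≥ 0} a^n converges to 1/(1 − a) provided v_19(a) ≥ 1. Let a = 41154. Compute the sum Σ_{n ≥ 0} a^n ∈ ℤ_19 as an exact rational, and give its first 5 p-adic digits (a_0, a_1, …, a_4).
Σ a^n = 1/(1 − a) = -1/41153;  first 5 digits = (1, 0, 0, 6, 0)

v_19(a) = 3 ≥ 1, so the series converges in ℤ_19 to 1/(1 − a) = 1/(1 − 41154) = -1/41153. Expand this rational in ℤ_19: compute digits iteratively via d_i = x_i mod 19, x_{i+1} = (x_i − d_i)/19. The first 5 digits are (1, 0, 0, 6, 0).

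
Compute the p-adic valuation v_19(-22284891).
v_19(-22284891) = 5

v_19(n) is the largest exponent k such that 19^k divides n. Factor out: -22284891 = -19^5 · 9. (Sign doesn't affect v_p.) So v_19(-22284891) = 5.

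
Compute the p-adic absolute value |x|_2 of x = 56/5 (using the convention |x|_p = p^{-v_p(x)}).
|56/5|_2 = 1/8

Step 1 — compute v_2(x) by factoring powers of 2 out of the numerator and denominator: v_2(56/5) = 3. Step 2 — apply |x|_p = p^{-v_p(x)} = 2^{-3} = 1/8.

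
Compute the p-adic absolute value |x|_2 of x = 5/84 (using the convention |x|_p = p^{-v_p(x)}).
|5/84|_2 = 4

Step 1 — compute v_2(x) by factoring powers of 2 out of the numerator and denominator: v_2(5/84) = -2. Step 2 — apply |x|_p = p^{-v_p(x)} = 2^{2} = 4.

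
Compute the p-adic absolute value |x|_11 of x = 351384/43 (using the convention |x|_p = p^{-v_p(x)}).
|351384/43|_11 = 1/14641

Step 1 — compute v_11(x) by factoring powers of 11 out of the numerator and denominator: v_11(351384/43) = 4. Step 2 — apply |x|_p = p^{-v_p(x)} = 11^{-4} = 1/14641.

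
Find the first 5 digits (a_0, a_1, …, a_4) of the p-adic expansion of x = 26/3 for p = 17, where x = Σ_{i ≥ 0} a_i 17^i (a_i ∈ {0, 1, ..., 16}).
(a_0, …, a_4) = (3, 6, 11, 5, 11)

v_17(26/3) = 0 (numerator and denominator both coprime to 17), so x ∈ ℤ_17^×. Compute digits iteratively via a_i = x_i mod 17, x_{i+1} = (x_i − a_i)/17, with x_0 = x:
  x_0 = 26/3;  a_0 = 3;  x_1 = (x_0 − 3)/17 = 1/3
  x_1 = 1/3;  a_1 = 6;  x_2 = (x_1 − 6)/17 = -1/3
  x_2 = -1/3;  a_2 = 11;  x_3 = (x_2 − 11)/17 = -2/3
  x_3 = -2/3;  a_3 = 5;  x_4 = (x_3 − 5)/17 = -1/3
  x_4 = -1/3;  a_4 = 11;  x_5 = (x_4 − 11)/17 = -2/3
Digits: (3, 6, 11, 5, 11).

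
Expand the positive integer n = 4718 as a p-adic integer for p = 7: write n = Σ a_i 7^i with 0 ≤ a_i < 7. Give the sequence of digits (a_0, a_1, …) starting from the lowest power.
(a_0, a_1, …) = (0, 2, 5, 6, 1)

Repeated division by 7 gives the digits low-to-high: 4718 = 2·7^1 + 5·7^2 + 6·7^3 + 1·7^4. Digit sequence: (0, 2, 5, 6, 1).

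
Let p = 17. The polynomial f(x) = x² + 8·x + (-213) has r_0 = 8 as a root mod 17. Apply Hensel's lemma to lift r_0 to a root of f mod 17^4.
r_3 = 68637 (mod 83521)

Hensel: r_{i+1} = r_i − f(r_i)·(f′(r_i))^{-1} mod 17^{i+2}, f′(x) = 2x + 8. Iterate:
  r_0 = 8 (mod 17)
  r_1 = 144 (mod 289)
  r_2 = 4768 (mod 4913)
  r_3 = 68637 (mod 83521)
Final: r = 68637 satisfies f(r) ≡ 0 mod 17^4.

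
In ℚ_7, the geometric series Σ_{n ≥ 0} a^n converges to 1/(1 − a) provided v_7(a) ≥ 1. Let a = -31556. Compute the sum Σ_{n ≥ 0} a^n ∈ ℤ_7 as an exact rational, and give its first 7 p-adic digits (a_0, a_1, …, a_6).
Σ a^n = 1/(1 − a) = 1/31557;  first 7 digits = (1, 0, 0, 6, 0, 5, 0)

v_7(a) = 3 ≥ 1, so the series converges in ℤ_7 to 1/(1 − a) = 1/(1 − (-31556)) = 1/31557. Expand this rational in ℤ_7: compute digits iteratively via d_i = x_i mod 7, x_{i+1} = (x_i − d_i)/7. The first 7 digits are (1, 0, 0, 6, 0, 5, 0).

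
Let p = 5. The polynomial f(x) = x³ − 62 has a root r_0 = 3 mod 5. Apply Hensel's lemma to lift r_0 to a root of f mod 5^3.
r_2 = 33 (mod 125)

Hensel: r_{i+1} = r_i − f(r_i)/f′(r_i) mod 5^{i+2}, where f′(x) = 3x². Iterate:
  r_0 = 3 (mod 5)
  r_1 = 8 (mod 25)
  r_2 = 33 (mod 125)
Final: r = 33 with f(r) ≡ 0 mod 5^3.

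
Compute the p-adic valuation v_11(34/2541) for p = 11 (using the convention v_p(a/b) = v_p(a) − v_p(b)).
v_11(34/2541) = -2

Factor powers of 11 from the numerator and denominator of the reduced fraction: 34 = 11^0 · 34 and 2541 = 11^2 · 21. Apply v_p(a/b) = v_p(a) − v_p(b): v_11(34/2541) = 0 − 2 = -2.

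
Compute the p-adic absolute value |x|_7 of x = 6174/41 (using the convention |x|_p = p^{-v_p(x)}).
|6174/41|_7 = 1/343

Step 1 — compute v_7(x) by factoring powers of 7 out of the numerator and denominator: v_7(6174/41) = 3. Step 2 — apply |x|_p = p^{-v_p(x)} = 7^{-3} = 1/343.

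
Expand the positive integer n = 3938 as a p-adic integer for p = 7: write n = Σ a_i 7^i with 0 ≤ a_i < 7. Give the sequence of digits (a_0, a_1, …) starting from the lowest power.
(a_0, a_1, …) = (4, 2, 3, 4, 1)

Repeated division by 7 gives the digits low-to-high: 3938 = 4 + 2·7^1 + 3·7^2 + 4·7^3 + 1·7^4. Digit sequence: (4, 2, 3, 4, 1).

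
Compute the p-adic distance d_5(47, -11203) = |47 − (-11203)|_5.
d_5(47, -11203) = 1/625

Step 1 — x − y = 47 − (-11203) = 11250. Step 2 — v_5(11250) = 4 (factor: 11250 = (5^4 · 18); the sign does not affect v_p). Step 3 — |x − y|_5 = 5^{-4} = 1/625.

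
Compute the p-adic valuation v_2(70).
v_2(70) = 1

v_2(n) is the largest exponent k such that 2^k divides n. Factor out: 70 = 2^1 · 35. (Sign doesn't affect v_p.) So v_2(70) = 1.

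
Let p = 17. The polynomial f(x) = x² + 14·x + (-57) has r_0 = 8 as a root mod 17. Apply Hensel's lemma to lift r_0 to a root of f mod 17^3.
r_2 = 4734 (mod 4913)

Hensel: r_{i+1} = r_i − f(r_i)·(f′(r_i))^{-1} mod 17^{i+2}, f′(x) = 2x + 14. Iterate:
  r_0 = 8 (mod 17)
  r_1 = 110 (mod 289)
  r_2 = 4734 (mod 4913)
Final: r = 4734 satisfies f(r) ≡ 0 mod 17^3.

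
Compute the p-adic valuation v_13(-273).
v_13(-273) = 1

v_13(n) is the largest exponent k such that 13^k divides n. Factor out: -273 = -13^1 · 21. (Sign doesn't affect v_p.) So v_13(-273) = 1.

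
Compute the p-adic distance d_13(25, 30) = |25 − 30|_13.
d_13(25, 30) = 1

Step 1 — x − y = 25 − 30 = -5. Step 2 — v_13(-5) = 0 (factor: -5 = −(13^0 · 5); the sign does not affect v_p). Step 3 — |x − y|_13 = 13^{0} = 1.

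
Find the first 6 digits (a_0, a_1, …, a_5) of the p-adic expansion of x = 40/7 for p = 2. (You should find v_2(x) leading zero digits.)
(a_0, …, a_5) = (0, 0, 0, 1, 1, 0)

v_2(40/7) = 3, so a_0 = ... = a_2 = 0. Factor out: x = 2^3 · u with u = 5/7 a unit in ℤ_2. Expand u iteratively via a_{v+i} = u_i mod 2, u_{i+1} = (u_i − a_{v+i})/2:
  u_0 = 5/7;  a_3 = 1;  u_1 = (u_0 − 1)/2 = -1/7
  u_1 = -1/7;  a_4 = 1;  u_2 = (u_1 − 1)/2 = -4/7
  u_2 = -4/7;  a_5 = 0;  u_3 = (u_2 − 0)/2 = -2/7
Digits: (0, 0, 0, 1, 1, 0).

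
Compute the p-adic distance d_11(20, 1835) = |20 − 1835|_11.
d_11(20, 1835) = 1/121

Step 1 — x − y = 20 − 1835 = -1815. Step 2 — v_11(-1815) = 2 (factor: -1815 = −(11^2 · 15); the sign does not affect v_p). Step 3 — |x − y|_11 = 11^{-2} = 1/121.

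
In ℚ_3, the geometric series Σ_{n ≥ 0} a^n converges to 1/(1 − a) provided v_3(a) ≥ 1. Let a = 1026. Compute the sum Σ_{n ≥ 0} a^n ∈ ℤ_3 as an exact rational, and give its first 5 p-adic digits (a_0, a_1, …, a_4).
Σ a^n = 1/(1 − a) = -1/1025;  first 5 digits = (1, 0, 0, 2, 0)

v_3(a) = 3 ≥ 1, so the series converges in ℤ_3 to 1/(1 − a) = 1/(1 − 1026) = -1/1025. Expand this rational in ℤ_3: compute digits iteratively via d_i = x_i mod 3, x_{i+1} = (x_i − d_i)/3. The first 5 digits are (1, 0, 0, 2, 0).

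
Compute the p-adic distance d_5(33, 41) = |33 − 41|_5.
d_5(33, 41) = 1

Step 1 — x − y = 33 − 41 = -8. Step 2 — v_5(-8) = 0 (factor: -8 = −(5^0 · 8); the sign does not affect v_p). Step 3 — |x − y|_5 = 5^{0} = 1.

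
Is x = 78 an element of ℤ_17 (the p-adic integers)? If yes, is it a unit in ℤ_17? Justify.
x ∈ ℤ_17^× (unit); v_17(x) = 0

ℤ_17 = {x ∈ ℚ_17 : v_17(x) ≥ 0} and ℤ_17^× = {x ∈ ℤ_17 : v_17(x) = 0}. Here v_17(78) = v_17(num) − v_17(den) = 0; compare against these criteria.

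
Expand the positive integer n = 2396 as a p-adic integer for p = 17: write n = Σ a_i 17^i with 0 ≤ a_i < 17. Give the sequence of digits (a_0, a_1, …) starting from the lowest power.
(a_0, a_1, …) = (16, 4, 8)

Repeated division by 17 gives the digits low-to-high: 2396 = 16 + 4·17^1 + 8·17^2. Digit sequence: (16, 4, 8).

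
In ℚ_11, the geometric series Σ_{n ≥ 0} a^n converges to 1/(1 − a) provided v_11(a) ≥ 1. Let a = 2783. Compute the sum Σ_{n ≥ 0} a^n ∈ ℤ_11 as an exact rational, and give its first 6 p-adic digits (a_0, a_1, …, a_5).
Σ a^n = 1/(1 − a) = -1/2782;  first 6 digits = (1, 0, 1, 2, 1, 4)

v_11(a) = 2 ≥ 1, so the series converges in ℤ_11 to 1/(1 − a) = 1/(1 − 2783) = -1/2782. Expand this rational in ℤ_11: compute digits iteratively via d_i = x_i mod 11, x_{i+1} = (x_i − d_i)/11. The first 6 digits are (1, 0, 1, 2, 1, 4).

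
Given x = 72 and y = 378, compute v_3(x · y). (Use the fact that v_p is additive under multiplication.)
v_3(27216) = 5

v_p(x) = 2 (factor: 72 = 3^2 · 8); v_p(y) = 3 (factor: 378 = 3^3 · 14). Additivity: v_p(xy) = v_p(x) + v_p(y) = 2 + 3 = 5. (Direct check: xy = 27216 = 3^5 · (112).)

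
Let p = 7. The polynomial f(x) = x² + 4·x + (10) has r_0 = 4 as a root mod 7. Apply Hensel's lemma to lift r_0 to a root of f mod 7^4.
r_3 = 2279 (mod 2401)

Hensel: r_{i+1} = r_i − f(r_i)·(f′(r_i))^{-1} mod 7^{i+2}, f′(x) = 2x + 4. Iterate:
  r_0 = 4 (mod 7)
  r_1 = 25 (mod 49)
  r_2 = 221 (mod 343)
  r_3 = 2279 (mod 2401)
Final: r = 2279 satisfies f(r) ≡ 0 mod 7^4.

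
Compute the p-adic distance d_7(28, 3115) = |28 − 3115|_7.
d_7(28, 3115) = 1/343

Step 1 — x − y = 28 − 3115 = -3087. Step 2 — v_7(-3087) = 3 (factor: -3087 = −(7^3 · 9); the sign does not affect v_p). Step 3 — |x − y|_7 = 7^{-3} = 1/343.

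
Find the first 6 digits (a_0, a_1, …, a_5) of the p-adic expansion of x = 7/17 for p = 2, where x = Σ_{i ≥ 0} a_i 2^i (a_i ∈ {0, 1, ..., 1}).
(a_0, …, a_5) = (1, 1, 1, 0, 1, 0)

v_2(7/17) = 0 (numerator and denominator both coprime to 2), so x ∈ ℤ_2^×. Compute digits iteratively via a_i = x_i mod 2, x_{i+1} = (x_i − a_i)/2, with x_0 = x:
  x_0 = 7/17;  a_0 = 1;  x_1 = (x_0 − 1)/2 = -5/17
  x_1 = -5/17;  a_1 = 1;  x_2 = (x_1 − 1)/2 = -11/17
  x_2 = -11/17;  a_2 = 1;  x_3 = (x_2 − 1)/2 = -14/17
  x_3 = -14/17;  a_3 = 0;  x_4 = (x_3 − 0)/2 = -7/17
  x_4 = -7/17;  a_4 = 1;  x_5 = (x_4 − 1)/2 = -12/17
  x_5 = -12/17;  a_5 = 0;  x_6 = (x_5 − 0)/2 = -6/17
Digits: (1, 1, 1, 0, 1, 0).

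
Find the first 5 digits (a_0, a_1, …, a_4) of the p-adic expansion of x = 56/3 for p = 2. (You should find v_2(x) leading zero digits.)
(a_0, …, a_4) = (0, 0, 0, 1, 0)

v_2(56/3) = 3, so a_0 = ... = a_2 = 0. Factor out: x = 2^3 · u with u = 7/3 a unit in ℤ_2. Expand u iteratively via a_{v+i} = u_i mod 2, u_{i+1} = (u_i − a_{v+i})/2:
  u_0 = 7/3;  a_3 = 1;  u_1 = (u_0 − 1)/2 = 2/3
  u_1 = 2/3;  a_4 = 0;  u_2 = (u_1 − 0)/2 = 1/3
Digits: (0, 0, 0, 1, 0).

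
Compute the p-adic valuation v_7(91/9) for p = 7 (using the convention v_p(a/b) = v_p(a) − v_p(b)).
v_7(91/9) = 1

Factor powers of 7 from the numerator and denominator of the reduced fraction: 91 = 7^1 · 13 and 9 = 7^0 · 9. Apply v_p(a/b) = v_p(a) − v_p(b): v_7(91/9) = 1 − 0 = 1.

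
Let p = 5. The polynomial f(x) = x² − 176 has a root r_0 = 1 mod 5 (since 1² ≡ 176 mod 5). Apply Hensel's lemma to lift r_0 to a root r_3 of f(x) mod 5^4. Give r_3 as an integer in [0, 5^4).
r_3 = 401 (mod 625)

Hensel's recurrence: r_{i+1} = r_i − f(r_i)·(f′(r_i))^{-1} mod 5^{i+2}, with f′(x) = 2x. Iterate:
  r_0 = 1 (mod 5)
  r_1 = 1 (mod 25)
  r_2 = 26 (mod 125)
  r_3 = 401 (mod 625)
Final: r_3 = 401, and one checks f(r_3) ≡ 0 mod 5^4.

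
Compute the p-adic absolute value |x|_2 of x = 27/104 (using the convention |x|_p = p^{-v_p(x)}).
|27/104|_2 = 8

Step 1 — compute v_2(x) by factoring powers of 2 out of the numerator and denominator: v_2(27/104) = -3. Step 2 — apply |x|_p = p^{-v_p(x)} = 2^{3} = 8.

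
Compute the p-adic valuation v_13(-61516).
v_13(-61516) = 3

v_13(n) is the largest exponent k such that 13^k divides n. Factor out: -61516 = -13^3 · 28. (Sign doesn't affect v_p.) So v_13(-61516) = 3.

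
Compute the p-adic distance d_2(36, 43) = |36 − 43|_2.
d_2(36, 43) = 1

Step 1 — x − y = 36 − 43 = -7. Step 2 — v_2(-7) = 0 (factor: -7 = −(2^0 · 7); the sign does not affect v_p). Step 3 — |x − y|_2 = 2^{0} = 1.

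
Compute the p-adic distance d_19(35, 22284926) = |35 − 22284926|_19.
d_19(35, 22284926) = 1/2476099

Step 1 — x − y = 35 − 22284926 = -22284891. Step 2 — v_19(-22284891) = 5 (factor: -22284891 = −(19^5 · 9); the sign does not affect v_p). Step 3 — |x − y|_19 = 19^{-5} = 1/2476099.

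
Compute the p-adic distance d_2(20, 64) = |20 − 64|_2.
d_2(20, 64) = 1/4

Step 1 — x − y = 20 − 64 = -44. Step 2 — v_2(-44) = 2 (factor: -44 = −(2^2 · 11); the sign does not affect v_p). Step 3 — |x − y|_2 = 2^{-2} = 1/4.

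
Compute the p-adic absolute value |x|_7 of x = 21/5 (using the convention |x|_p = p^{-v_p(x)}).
|21/5|_7 = 1/7

Step 1 — compute v_7(x) by factoring powers of 7 out of the numerator and denominator: v_7(21/5) = 1. Step 2 — apply |x|_p = p^{-v_p(x)} = 7^{-1} = 1/7.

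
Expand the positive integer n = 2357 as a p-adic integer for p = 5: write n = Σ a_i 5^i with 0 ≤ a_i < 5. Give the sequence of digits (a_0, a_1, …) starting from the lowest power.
(a_0, a_1, …) = (2, 1, 4, 3, 3)

Repeated division by 5 gives the digits low-to-high: 2357 = 2 + 1·5^1 + 4·5^2 + 3·5^3 + 3·5^4. Digit sequence: (2, 1, 4, 3, 3).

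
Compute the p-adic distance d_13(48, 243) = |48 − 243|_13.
d_13(48, 243) = 1/13

Step 1 — x − y = 48 − 243 = -195. Step 2 — v_13(-195) = 1 (factor: -195 = −(13^1 · 15); the sign does not affect v_p). Step 3 — |x − y|_13 = 13^{-1} = 1/13.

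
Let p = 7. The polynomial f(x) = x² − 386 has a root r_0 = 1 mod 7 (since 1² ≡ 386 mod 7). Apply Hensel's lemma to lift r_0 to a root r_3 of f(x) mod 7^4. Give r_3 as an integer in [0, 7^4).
r_3 = 1002 (mod 2401)

Hensel's recurrence: r_{i+1} = r_i − f(r_i)·(f′(r_i))^{-1} mod 7^{i+2}, with f′(x) = 2x. Iterate:
  r_0 = 1 (mod 7)
  r_1 = 22 (mod 49)
  r_2 = 316 (mod 343)
  r_3 = 1002 (mod 2401)
Final: r_3 = 1002, and one checks f(r_3) ≡ 0 mod 7^4.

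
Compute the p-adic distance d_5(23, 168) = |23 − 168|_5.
d_5(23, 168) = 1/5

Step 1 — x − y = 23 − 168 = -145. Step 2 — v_5(-145) = 1 (factor: -145 = −(5^1 · 29); the sign does not affect v_p). Step 3 — |x − y|_5 = 5^{-1} = 1/5.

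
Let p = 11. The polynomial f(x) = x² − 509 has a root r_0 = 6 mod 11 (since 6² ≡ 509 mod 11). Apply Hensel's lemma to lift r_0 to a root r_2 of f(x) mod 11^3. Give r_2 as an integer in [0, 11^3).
r_2 = 479 (mod 1331)

Hensel's recurrence: r_{i+1} = r_i − f(r_i)·(f′(r_i))^{-1} mod 11^{i+2}, with f′(x) = 2x. Iterate:
  r_0 = 6 (mod 11)
  r_1 = 116 (mod 121)
  r_2 = 479 (mod 1331)
Final: r_2 = 479, and one checks f(r_2) ≡ 0 mod 11^3.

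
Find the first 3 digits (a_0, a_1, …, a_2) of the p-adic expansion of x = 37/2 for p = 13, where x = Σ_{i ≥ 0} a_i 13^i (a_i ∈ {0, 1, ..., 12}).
(a_0, …, a_2) = (12, 7, 6)

v_13(37/2) = 0 (numerator and denominator both coprime to 13), so x ∈ ℤ_13^×. Compute digits iteratively via a_i = x_i mod 13, x_{i+1} = (x_i − a_i)/13, with x_0 = x:
  x_0 = 37/2;  a_0 = 12;  x_1 = (x_0 − 12)/13 = 1/2
  x_1 = 1/2;  a_1 = 7;  x_2 = (x_1 − 7)/13 = -1/2
  x_2 = -1/2;  a_2 = 6;  x_3 = (x_2 − 6)/13 = -1/2
Digits: (12, 7, 6).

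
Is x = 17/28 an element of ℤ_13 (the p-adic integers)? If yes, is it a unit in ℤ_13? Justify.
x ∈ ℤ_13^× (unit); v_13(x) = 0

ℤ_13 = {x ∈ ℚ_13 : v_13(x) ≥ 0} and ℤ_13^× = {x ∈ ℤ_13 : v_13(x) = 0}. Here v_13(17/28) = v_13(num) − v_13(den) = 0; compare against these criteria.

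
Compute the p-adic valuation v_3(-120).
v_3(-120) = 1

v_3(n) is the largest exponent k such that 3^k divides n. Factor out: -120 = -3^1 · 40. (Sign doesn't affect v_p.) So v_3(-120) = 1.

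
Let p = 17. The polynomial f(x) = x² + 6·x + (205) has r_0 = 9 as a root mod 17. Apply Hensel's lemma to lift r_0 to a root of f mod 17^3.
r_2 = 3222 (mod 4913)

Hensel: r_{i+1} = r_i − f(r_i)·(f′(r_i))^{-1} mod 17^{i+2}, f′(x) = 2x + 6. Iterate:
  r_0 = 9 (mod 17)
  r_1 = 43 (mod 289)
  r_2 = 3222 (mod 4913)
Final: r = 3222 satisfies f(r) ≡ 0 mod 17^3.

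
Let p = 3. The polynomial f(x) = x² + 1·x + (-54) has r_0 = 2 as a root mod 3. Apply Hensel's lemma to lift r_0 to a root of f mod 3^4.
r_3 = 26 (mod 81)

Hensel: r_{i+1} = r_i − f(r_i)·(f′(r_i))^{-1} mod 3^{i+2}, f′(x) = 2x + 1. Iterate:
  r_0 = 2 (mod 3)
  r_1 = 8 (mod 9)
  r_2 = 26 (mod 27)
  r_3 = 26 (mod 81)
Final: r = 26 satisfies f(r) ≡ 0 mod 3^4.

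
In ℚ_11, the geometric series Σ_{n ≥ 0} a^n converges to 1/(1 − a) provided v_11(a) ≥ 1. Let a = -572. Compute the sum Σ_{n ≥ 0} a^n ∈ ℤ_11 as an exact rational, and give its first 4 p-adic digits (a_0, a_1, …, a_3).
Σ a^n = 1/(1 − a) = 1/573;  first 4 digits = (1, 3, 4, 8)

v_11(a) = 1 ≥ 1, so the series converges in ℤ_11 to 1/(1 − a) = 1/(1 − (-572)) = 1/573. Expand this rational in ℤ_11: compute digits iteratively via d_i = x_i mod 11, x_{i+1} = (x_i − d_i)/11. The first 4 digits are (1, 3, 4, 8).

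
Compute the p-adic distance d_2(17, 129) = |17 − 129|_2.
d_2(17, 129) = 1/16

Step 1 — x − y = 17 − 129 = -112. Step 2 — v_2(-112) = 4 (factor: -112 = −(2^4 · 7); the sign does not affect v_p). Step 3 — |x − y|_2 = 2^{-4} = 1/16.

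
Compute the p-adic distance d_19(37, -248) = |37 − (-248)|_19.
d_19(37, -248) = 1/19

Step 1 — x − y = 37 − (-248) = 285. Step 2 — v_19(285) = 1 (factor: 285 = (19^1 · 15); the sign does not affect v_p). Step 3 — |x − y|_19 = 19^{-1} = 1/19.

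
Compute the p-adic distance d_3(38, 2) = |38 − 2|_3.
d_3(38, 2) = 1/9

Step 1 — x − y = 38 − 2 = 36. Step 2 — v_3(36) = 2 (factor: 36 = (3^2 · 4); the sign does not affect v_p). Step 3 — |x − y|_3 = 3^{-2} = 1/9.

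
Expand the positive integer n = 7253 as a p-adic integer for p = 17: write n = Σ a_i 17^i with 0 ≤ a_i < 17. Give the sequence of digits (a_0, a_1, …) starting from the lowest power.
(a_0, a_1, …) = (11, 1, 8, 1)

Repeated division by 17 gives the digits low-to-high: 7253 = 11 + 1·17^1 + 8·17^2 + 1·17^3. Digit sequence: (11, 1, 8, 1).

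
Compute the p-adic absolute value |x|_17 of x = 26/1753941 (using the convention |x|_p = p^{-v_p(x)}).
|26/1753941|_17 = 83521

Step 1 — compute v_17(x) by factoring powers of 17 out of the numerator and denominator: v_17(26/1753941) = -4. Step 2 — apply |x|_p = p^{-v_p(x)} = 17^{4} = 83521.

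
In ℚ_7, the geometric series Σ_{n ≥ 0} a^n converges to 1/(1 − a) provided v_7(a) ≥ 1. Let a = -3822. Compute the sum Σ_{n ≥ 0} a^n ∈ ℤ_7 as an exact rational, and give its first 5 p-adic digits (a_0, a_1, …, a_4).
Σ a^n = 1/(1 − a) = 1/3823;  first 5 digits = (1, 0, 6, 2, 6)

v_7(a) = 2 ≥ 1, so the series converges in ℤ_7 to 1/(1 − a) = 1/(1 − (-3822)) = 1/3823. Expand this rational in ℤ_7: compute digits iteratively via d_i = x_i mod 7, x_{i+1} = (x_i − d_i)/7. The first 5 digits are (1, 0, 6, 2, 6).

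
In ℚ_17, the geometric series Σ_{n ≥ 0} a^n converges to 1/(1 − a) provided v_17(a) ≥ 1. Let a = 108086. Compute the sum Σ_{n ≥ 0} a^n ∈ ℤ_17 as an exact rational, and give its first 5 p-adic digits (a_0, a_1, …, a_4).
Σ a^n = 1/(1 − a) = -1/108085;  first 5 digits = (1, 0, 0, 5, 1)

v_17(a) = 3 ≥ 1, so the series converges in ℤ_17 to 1/(1 − a) = 1/(1 − 108086) = -1/108085. Expand this rational in ℤ_17: compute digits iteratively via d_i = x_i mod 17, x_{i+1} = (x_i − d_i)/17. The first 5 digits are (1, 0, 0, 5, 1).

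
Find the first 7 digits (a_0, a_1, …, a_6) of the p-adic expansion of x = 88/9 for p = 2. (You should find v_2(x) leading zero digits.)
(a_0, …, a_6) = (0, 0, 0, 1, 1, 0, 0)

v_2(88/9) = 3, so a_0 = ... = a_2 = 0. Factor out: x = 2^3 · u with u = 11/9 a unit in ℤ_2. Expand u iteratively via a_{v+i} = u_i mod 2, u_{i+1} = (u_i − a_{v+i})/2:
  u_0 = 11/9;  a_3 = 1;  u_1 = (u_0 − 1)/2 = 1/9
  u_1 = 1/9;  a_4 = 1;  u_2 = (u_1 − 1)/2 = -4/9
  u_2 = -4/9;  a_5 = 0;  u_3 = (u_2 − 0)/2 = -2/9
  u_3 = -2/9;  a_6 = 0;  u_4 = (u_3 − 0)/2 = -1/9
Digits: (0, 0, 0, 1, 1, 0, 0).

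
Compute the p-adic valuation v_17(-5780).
v_17(-5780) = 2

v_17(n) is the largest exponent k such that 17^k divides n. Factor out: -5780 = -17^2 · 20. (Sign doesn't affect v_p.) So v_17(-5780) = 2.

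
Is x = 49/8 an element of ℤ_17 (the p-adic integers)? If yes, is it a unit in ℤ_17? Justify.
x ∈ ℤ_17^× (unit); v_17(x) = 0

ℤ_17 = {x ∈ ℚ_17 : v_17(x) ≥ 0} and ℤ_17^× = {x ∈ ℤ_17 : v_17(x) = 0}. Here v_17(49/8) = v_17(num) − v_17(den) = 0; compare against these criteria.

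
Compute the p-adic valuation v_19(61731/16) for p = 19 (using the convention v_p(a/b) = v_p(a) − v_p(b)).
v_19(61731/16) = 3

Factor powers of 19 from the numerator and denominator of the reduced fraction: 61731 = 19^3 · 9 and 16 = 19^0 · 16. Apply v_p(a/b) = v_p(a) − v_p(b): v_19(61731/16) = 3 − 0 = 3.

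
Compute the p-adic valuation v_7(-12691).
v_7(-12691) = 3

v_7(n) is the largest exponent k such that 7^k divides n. Factor out: -12691 = -7^3 · 37. (Sign doesn't affect v_p.) So v_7(-12691) = 3.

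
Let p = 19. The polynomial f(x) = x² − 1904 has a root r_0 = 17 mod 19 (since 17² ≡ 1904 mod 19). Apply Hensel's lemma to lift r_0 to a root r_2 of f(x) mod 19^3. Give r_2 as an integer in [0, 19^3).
r_2 = 2772 (mod 6859)

Hensel's recurrence: r_{i+1} = r_i − f(r_i)·(f′(r_i))^{-1} mod 19^{i+2}, with f′(x) = 2x. Iterate:
  r_0 = 17 (mod 19)
  r_1 = 245 (mod 361)
  r_2 = 2772 (mod 6859)
Final: r_2 = 2772, and one checks f(r_2) ≡ 0 mod 19^3.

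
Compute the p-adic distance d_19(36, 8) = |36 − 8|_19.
d_19(36, 8) = 1

Step 1 — x − y = 36 − 8 = 28. Step 2 — v_19(28) = 0 (factor: 28 = (19^0 · 28); the sign does not affect v_p). Step 3 — |x − y|_19 = 19^{0} = 1.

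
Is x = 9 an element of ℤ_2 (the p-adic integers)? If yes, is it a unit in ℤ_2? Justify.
x ∈ ℤ_2^× (unit); v_2(x) = 0

ℤ_2 = {x ∈ ℚ_2 : v_2(x) ≥ 0} and ℤ_2^× = {x ∈ ℤ_2 : v_2(x) = 0}. Here v_2(9) = v_2(num) − v_2(den) = 0; compare against these criteria.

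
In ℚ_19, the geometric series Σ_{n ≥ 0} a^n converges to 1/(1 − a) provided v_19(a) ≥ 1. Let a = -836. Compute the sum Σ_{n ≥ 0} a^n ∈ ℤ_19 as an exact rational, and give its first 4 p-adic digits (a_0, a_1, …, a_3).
Σ a^n = 1/(1 − a) = 1/837;  first 4 digits = (1, 13, 14, 18)

v_19(a) = 1 ≥ 1, so the series converges in ℤ_19 to 1/(1 − a) = 1/(1 − (-836)) = 1/837. Expand this rational in ℤ_19: compute digits iteratively via d_i = x_i mod 19, x_{i+1} = (x_i − d_i)/19. The first 4 digits are (1, 13, 14, 18).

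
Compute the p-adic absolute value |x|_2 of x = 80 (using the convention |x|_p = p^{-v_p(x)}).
|80|_2 = 1/16

Step 1 — compute v_2(x) by factoring powers of 2 out of the numerator and denominator: v_2(80) = 4. Step 2 — apply |x|_p = p^{-v_p(x)} = 2^{-4} = 1/16.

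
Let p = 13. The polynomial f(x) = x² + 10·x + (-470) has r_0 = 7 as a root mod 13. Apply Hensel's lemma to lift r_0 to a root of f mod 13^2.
r_1 = 85 (mod 169)

Hensel: r_{i+1} = r_i − f(r_i)·(f′(r_i))^{-1} mod 13^{i+2}, f′(x) = 2x + 10. Iterate:
  r_0 = 7 (mod 13)
  r_1 = 85 (mod 169)
Final: r = 85 satisfies f(r) ≡ 0 mod 13^2.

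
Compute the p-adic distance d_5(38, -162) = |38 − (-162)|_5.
d_5(38, -162) = 1/25

Step 1 — x − y = 38 − (-162) = 200. Step 2 — v_5(200) = 2 (factor: 200 = (5^2 · 8); the sign does not affect v_p). Step 3 — |x − y|_5 = 5^{-2} = 1/25.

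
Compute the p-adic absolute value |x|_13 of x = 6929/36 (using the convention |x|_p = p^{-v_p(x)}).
|6929/36|_13 = 1/169

Step 1 — compute v_13(x) by factoring powers of 13 out of the numerator and denominator: v_13(6929/36) = 2. Step 2 — apply |x|_p = p^{-v_p(x)} = 13^{-2} = 1/169.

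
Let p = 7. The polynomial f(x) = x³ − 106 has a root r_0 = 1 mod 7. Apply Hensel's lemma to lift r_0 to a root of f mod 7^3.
r_2 = 183 (mod 343)

Hensel: r_{i+1} = r_i − f(r_i)/f′(r_i) mod 7^{i+2}, where f′(x) = 3x². Iterate:
  r_0 = 1 (mod 7)
  r_1 = 36 (mod 49)
  r_2 = 183 (mod 343)
Final: r = 183 with f(r) ≡ 0 mod 7^3.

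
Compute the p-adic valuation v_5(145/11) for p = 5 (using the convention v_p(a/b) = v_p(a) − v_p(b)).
v_5(145/11) = 1

Factor powers of 5 from the numerator and denominator of the reduced fraction: 145 = 5^1 · 29 and 11 = 5^0 · 11. Apply v_p(a/b) = v_p(a) − v_p(b): v_5(145/11) = 1 − 0 = 1.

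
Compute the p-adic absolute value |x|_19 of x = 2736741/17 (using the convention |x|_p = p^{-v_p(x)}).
|2736741/17|_19 = 1/130321

Step 1 — compute v_19(x) by factoring powers of 19 out of the numerator and denominator: v_19(2736741/17) = 4. Step 2 — apply |x|_p = p^{-v_p(x)} = 19^{-4} = 1/130321.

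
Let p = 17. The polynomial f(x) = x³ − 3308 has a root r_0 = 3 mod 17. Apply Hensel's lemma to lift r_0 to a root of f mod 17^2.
r_1 = 71 (mod 289)

Hensel: r_{i+1} = r_i − f(r_i)/f′(r_i) mod 17^{i+2}, where f′(x) = 3x². Iterate:
  r_0 = 3 (mod 17)
  r_1 = 71 (mod 289)
Final: r = 71 with f(r) ≡ 0 mod 17^2.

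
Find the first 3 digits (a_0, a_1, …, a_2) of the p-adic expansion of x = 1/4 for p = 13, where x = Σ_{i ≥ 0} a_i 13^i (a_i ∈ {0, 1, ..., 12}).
(a_0, …, a_2) = (10, 9, 9)

v_13(1/4) = 0 (numerator and denominator both coprime to 13), so x ∈ ℤ_13^×. Compute digits iteratively via a_i = x_i mod 13, x_{i+1} = (x_i − a_i)/13, with x_0 = x:
  x_0 = 1/4;  a_0 = 10;  x_1 = (x_0 − 10)/13 = -3/4
  x_1 = -3/4;  a_1 = 9;  x_2 = (x_1 − 9)/13 = -3/4
  x_2 = -3/4;  a_2 = 9;  x_3 = (x_2 − 9)/13 = -3/4
Digits: (10, 9, 9).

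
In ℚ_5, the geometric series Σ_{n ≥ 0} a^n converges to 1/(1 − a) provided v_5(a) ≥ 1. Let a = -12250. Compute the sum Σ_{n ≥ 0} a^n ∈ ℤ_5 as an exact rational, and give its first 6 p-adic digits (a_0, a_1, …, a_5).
Σ a^n = 1/(1 − a) = 1/12251;  first 6 digits = (1, 0, 0, 2, 0, 1)

v_5(a) = 3 ≥ 1, so the series converges in ℤ_5 to 1/(1 − a) = 1/(1 − (-12250)) = 1/12251. Expand this rational in ℤ_5: compute digits iteratively via d_i = x_i mod 5, x_{i+1} = (x_i − d_i)/5. The first 6 digits are (1, 0, 0, 2, 0, 1).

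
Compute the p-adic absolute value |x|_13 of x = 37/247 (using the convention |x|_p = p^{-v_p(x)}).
|37/247|_13 = 13

Step 1 — compute v_13(x) by factoring powers of 13 out of the numerator and denominator: v_13(37/247) = -1. Step 2 — apply |x|_p = p^{-v_p(x)} = 13^{1} = 13.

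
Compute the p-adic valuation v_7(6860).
v_7(6860) = 3

v_7(n) is the largest exponent k such that 7^k divides n. Factor out: 6860 = 7^3 · 20. (Sign doesn't affect v_p.) So v_7(6860) = 3.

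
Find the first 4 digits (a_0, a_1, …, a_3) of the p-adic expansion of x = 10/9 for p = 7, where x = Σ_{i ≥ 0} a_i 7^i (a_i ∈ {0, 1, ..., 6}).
(a_0, …, a_3) = (5, 1, 6, 3)

v_7(10/9) = 0 (numerator and denominator both coprime to 7), so x ∈ ℤ_7^×. Compute digits iteratively via a_i = x_i mod 7, x_{i+1} = (x_i − a_i)/7, with x_0 = x:
  x_0 = 10/9;  a_0 = 5;  x_1 = (x_0 − 5)/7 = -5/9
  x_1 = -5/9;  a_1 = 1;  x_2 = (x_1 − 1)/7 = -2/9
  x_2 = -2/9;  a_2 = 6;  x_3 = (x_2 − 6)/7 = -8/9
  x_3 = -8/9;  a_3 = 3;  x_4 = (x_3 − 3)/7 = -5/9
Digits: (5, 1, 6, 3).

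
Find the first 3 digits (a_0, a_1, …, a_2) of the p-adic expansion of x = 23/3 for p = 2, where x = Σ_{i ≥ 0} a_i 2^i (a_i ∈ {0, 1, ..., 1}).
(a_0, …, a_2) = (1, 0, 1)

v_2(23/3) = 0 (numerator and denominator both coprime to 2), so x ∈ ℤ_2^×. Compute digits iteratively via a_i = x_i mod 2, x_{i+1} = (x_i − a_i)/2, with x_0 = x:
  x_0 = 23/3;  a_0 = 1;  x_1 = (x_0 − 1)/2 = 10/3
  x_1 = 10/3;  a_1 = 0;  x_2 = (x_1 − 0)/2 = 5/3
  x_2 = 5/3;  a_2 = 1;  x_3 = (x_2 − 1)/2 = 1/3
Digits: (1, 0, 1).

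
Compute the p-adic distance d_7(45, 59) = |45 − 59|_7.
d_7(45, 59) = 1/7

Step 1 — x − y = 45 − 59 = -14. Step 2 — v_7(-14) = 1 (factor: -14 = −(7^1 · 2); the sign does not affect v_p). Step 3 — |x − y|_7 = 7^{-1} = 1/7.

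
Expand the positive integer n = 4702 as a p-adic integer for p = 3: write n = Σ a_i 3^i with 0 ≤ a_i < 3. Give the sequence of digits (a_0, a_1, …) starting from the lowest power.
(a_0, a_1, …) = (1, 1, 0, 0, 1, 1, 0, 2)

Repeated division by 3 gives the digits low-to-high: 4702 = 1 + 1·3^1 + 1·3^4 + 1·3^5 + 2·3^7. Digit sequence: (1, 1, 0, 0, 1, 1, 0, 2).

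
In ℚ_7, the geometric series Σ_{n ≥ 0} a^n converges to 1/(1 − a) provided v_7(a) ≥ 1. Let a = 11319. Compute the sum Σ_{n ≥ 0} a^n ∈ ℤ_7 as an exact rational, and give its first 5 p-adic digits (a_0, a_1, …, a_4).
Σ a^n = 1/(1 − a) = -1/11318;  first 5 digits = (1, 0, 0, 5, 4)

v_7(a) = 3 ≥ 1, so the series converges in ℤ_7 to 1/(1 − a) = 1/(1 − 11319) = -1/11318. Expand this rational in ℤ_7: compute digits iteratively via d_i = x_i mod 7, x_{i+1} = (x_i − d_i)/7. The first 5 digits are (1, 0, 0, 5, 4).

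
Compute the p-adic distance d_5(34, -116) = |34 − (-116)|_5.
d_5(34, -116) = 1/25

Step 1 — x − y = 34 − (-116) = 150. Step 2 — v_5(150) = 2 (factor: 150 = (5^2 · 6); the sign does not affect v_p). Step 3 — |x − y|_5 = 5^{-2} = 1/25.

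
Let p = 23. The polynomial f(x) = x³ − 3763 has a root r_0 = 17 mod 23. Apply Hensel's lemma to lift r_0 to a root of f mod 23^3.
r_2 = 10459 (mod 12167)

Hensel: r_{i+1} = r_i − f(r_i)/f′(r_i) mod 23^{i+2}, where f′(x) = 3x². Iterate:
  r_0 = 17 (mod 23)
  r_1 = 408 (mod 529)
  r_2 = 10459 (mod 12167)
Final: r = 10459 with f(r) ≡ 0 mod 23^3.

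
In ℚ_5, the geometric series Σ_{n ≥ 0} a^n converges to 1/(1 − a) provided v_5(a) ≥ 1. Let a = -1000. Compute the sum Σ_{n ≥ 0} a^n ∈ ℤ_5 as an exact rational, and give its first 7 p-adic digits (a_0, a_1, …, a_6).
Σ a^n = 1/(1 − a) = 1/1001;  first 7 digits = (1, 0, 0, 2, 3, 4, 3)

v_5(a) = 3 ≥ 1, so the series converges in ℤ_5 to 1/(1 − a) = 1/(1 − (-1000)) = 1/1001. Expand this rational in ℤ_5: compute digits iteratively via d_i = x_i mod 5, x_{i+1} = (x_i − d_i)/5. The first 7 digits are (1, 0, 0, 2, 3, 4, 3).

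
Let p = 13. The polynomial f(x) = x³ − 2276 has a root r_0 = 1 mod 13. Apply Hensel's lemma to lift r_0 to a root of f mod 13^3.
r_2 = 1548 (mod 2197)

Hensel: r_{i+1} = r_i − f(r_i)/f′(r_i) mod 13^{i+2}, where f′(x) = 3x². Iterate:
  r_0 = 1 (mod 13)
  r_1 = 27 (mod 169)
  r_2 = 1548 (mod 2197)
Final: r = 1548 with f(r) ≡ 0 mod 13^3.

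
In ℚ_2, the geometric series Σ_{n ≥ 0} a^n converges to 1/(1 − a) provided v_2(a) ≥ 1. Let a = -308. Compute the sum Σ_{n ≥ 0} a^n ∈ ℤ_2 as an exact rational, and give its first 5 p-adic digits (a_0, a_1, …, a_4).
Σ a^n = 1/(1 − a) = 1/309;  first 5 digits = (1, 0, 1, 1, 1)

v_2(a) = 2 ≥ 1, so the series converges in ℤ_2 to 1/(1 − a) = 1/(1 − (-308)) = 1/309. Expand this rational in ℤ_2: compute digits iteratively via d_i = x_i mod 2, x_{i+1} = (x_i − d_i)/2. The first 5 digits are (1, 0, 1, 1, 1).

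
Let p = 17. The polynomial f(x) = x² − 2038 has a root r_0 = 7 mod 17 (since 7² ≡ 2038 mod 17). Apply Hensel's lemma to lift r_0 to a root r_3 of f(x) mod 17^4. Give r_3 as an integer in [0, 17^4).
r_3 = 43850 (mod 83521)

Hensel's recurrence: r_{i+1} = r_i − f(r_i)·(f′(r_i))^{-1} mod 17^{i+2}, with f′(x) = 2x. Iterate:
  r_0 = 7 (mod 17)
  r_1 = 211 (mod 289)
  r_2 = 4546 (mod 4913)
  r_3 = 43850 (mod 83521)
Final: r_3 = 43850, and one checks f(r_3) ≡ 0 mod 17^4.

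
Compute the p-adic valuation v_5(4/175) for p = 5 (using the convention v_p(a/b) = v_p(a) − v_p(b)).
v_5(4/175) = -2

Factor powers of 5 from the numerator and denominator of the reduced fraction: 4 = 5^0 · 4 and 175 = 5^2 · 7. Apply v_p(a/b) = v_p(a) − v_p(b): v_5(4/175) = 0 − 2 = -2.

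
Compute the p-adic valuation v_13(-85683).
v_13(-85683) = 4

v_13(n) is the largest exponent k such that 13^k divides n. Factor out: -85683 = -13^4 · 3. (Sign doesn't affect v_p.) So v_13(-85683) = 4.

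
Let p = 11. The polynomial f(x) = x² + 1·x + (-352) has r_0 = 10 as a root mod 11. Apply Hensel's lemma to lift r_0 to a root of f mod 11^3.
r_2 = 1099 (mod 1331)

Hensel: r_{i+1} = r_i − f(r_i)·(f′(r_i))^{-1} mod 11^{i+2}, f′(x) = 2x + 1. Iterate:
  r_0 = 10 (mod 11)
  r_1 = 10 (mod 121)
  r_2 = 1099 (mod 1331)
Final: r = 1099 satisfies f(r) ≡ 0 mod 11^3.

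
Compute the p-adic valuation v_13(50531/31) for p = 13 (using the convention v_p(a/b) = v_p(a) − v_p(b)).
v_13(50531/31) = 3

Factor powers of 13 from the numerator and denominator of the reduced fraction: 50531 = 13^3 · 23 and 31 = 13^0 · 31. Apply v_p(a/b) = v_p(a) − v_p(b): v_13(50531/31) = 3 − 0 = 3.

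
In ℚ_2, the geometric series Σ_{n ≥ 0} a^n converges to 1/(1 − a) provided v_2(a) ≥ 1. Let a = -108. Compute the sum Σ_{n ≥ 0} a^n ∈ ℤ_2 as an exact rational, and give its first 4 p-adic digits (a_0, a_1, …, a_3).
Σ a^n = 1/(1 − a) = 1/109;  first 4 digits = (1, 0, 1, 0)

v_2(a) = 2 ≥ 1, so the series converges in ℤ_2 to 1/(1 − a) = 1/(1 − (-108)) = 1/109. Expand this rational in ℤ_2: compute digits iteratively via d_i = x_i mod 2, x_{i+1} = (x_i − d_i)/2. The first 4 digits are (1, 0, 1, 0).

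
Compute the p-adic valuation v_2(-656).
v_2(-656) = 4

v_2(n) is the largest exponent k such that 2^k divides n. Factor out: -656 = -2^4 · 41. (Sign doesn't affect v_p.) So v_2(-656) = 4.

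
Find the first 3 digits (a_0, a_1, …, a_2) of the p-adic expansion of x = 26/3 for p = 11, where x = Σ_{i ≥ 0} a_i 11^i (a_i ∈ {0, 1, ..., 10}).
(a_0, …, a_2) = (5, 4, 7)

v_11(26/3) = 0 (numerator and denominator both coprime to 11), so x ∈ ℤ_11^×. Compute digits iteratively via a_i = x_i mod 11, x_{i+1} = (x_i − a_i)/11, with x_0 = x:
  x_0 = 26/3;  a_0 = 5;  x_1 = (x_0 − 5)/11 = 1/3
  x_1 = 1/3;  a_1 = 4;  x_2 = (x_1 − 4)/11 = -1/3
  x_2 = -1/3;  a_2 = 7;  x_3 = (x_2 − 7)/11 = -2/3
Digits: (5, 4, 7).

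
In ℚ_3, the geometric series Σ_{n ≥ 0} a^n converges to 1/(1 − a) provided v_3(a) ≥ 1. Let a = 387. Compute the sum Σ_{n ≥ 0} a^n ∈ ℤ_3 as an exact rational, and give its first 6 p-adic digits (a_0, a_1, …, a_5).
Σ a^n = 1/(1 − a) = -1/386;  first 6 digits = (1, 0, 1, 2, 2, 2)

v_3(a) = 2 ≥ 1, so the series converges in ℤ_3 to 1/(1 − a) = 1/(1 − 387) = -1/386. Expand this rational in ℤ_3: compute digits iteratively via d_i = x_i mod 3, x_{i+1} = (x_i − d_i)/3. The first 6 digits are (1, 0, 1, 2, 2, 2).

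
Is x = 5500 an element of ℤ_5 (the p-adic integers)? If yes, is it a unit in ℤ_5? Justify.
x ∈ ℤ_5 but not a unit; v_5(x) = 3 > 0

ℤ_5 = {x ∈ ℚ_5 : v_5(x) ≥ 0} and ℤ_5^× = {x ∈ ℤ_5 : v_5(x) = 0}. Here v_5(5500) = v_5(num) − v_5(den) = 3; compare against these criteria.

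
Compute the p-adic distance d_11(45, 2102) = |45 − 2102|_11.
d_11(45, 2102) = 1/121

Step 1 — x − y = 45 − 2102 = -2057. Step 2 — v_11(-2057) = 2 (factor: -2057 = −(11^2 · 17); the sign does not affect v_p). Step 3 — |x − y|_11 = 11^{-2} = 1/121.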